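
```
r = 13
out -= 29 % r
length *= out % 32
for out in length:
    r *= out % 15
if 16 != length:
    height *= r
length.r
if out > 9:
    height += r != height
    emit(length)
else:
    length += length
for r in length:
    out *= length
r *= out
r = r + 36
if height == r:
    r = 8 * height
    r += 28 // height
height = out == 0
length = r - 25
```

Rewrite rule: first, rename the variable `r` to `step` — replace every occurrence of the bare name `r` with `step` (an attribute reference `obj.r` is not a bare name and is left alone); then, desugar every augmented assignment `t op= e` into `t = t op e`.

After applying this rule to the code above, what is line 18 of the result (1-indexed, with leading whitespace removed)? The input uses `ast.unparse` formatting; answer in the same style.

Transformed code:
step = 13
out = out - 29 % step
length = length * (out % 32)
for out in length:
    step = step * (out % 15)
if 16 != length:
    height = height * step
length.r
if out > 9:
    height = height + (step != height)
    emit(length)
else:
    length = length + length
for step in length:
    out = out * length
step = step * out
step = step + 36
if height == step:
    step = 8 * height
    step = step + 28 // height
height = out == 0
length = step - 25

if height == step:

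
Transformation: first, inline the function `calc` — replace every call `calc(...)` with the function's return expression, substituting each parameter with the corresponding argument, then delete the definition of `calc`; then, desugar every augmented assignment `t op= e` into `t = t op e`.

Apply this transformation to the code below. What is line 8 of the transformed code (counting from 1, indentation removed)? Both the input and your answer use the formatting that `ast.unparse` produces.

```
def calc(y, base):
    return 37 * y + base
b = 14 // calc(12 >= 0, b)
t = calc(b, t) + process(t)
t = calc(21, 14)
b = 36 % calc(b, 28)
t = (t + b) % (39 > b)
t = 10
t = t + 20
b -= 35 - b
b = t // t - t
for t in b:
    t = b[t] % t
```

Transformed code:
b = 14 // (37 * (12 >= 0) + b)
t = 37 * b + t + process(t)
t = 37 * 21 + 14
b = 36 % (37 * b + 28)
t = (t + b) % (39 > b)
t = 10
t = t + 20
b = b - (35 - b)
b = t // t - t
for t in b:
    t = b[t] % t

b = b - (35 - b)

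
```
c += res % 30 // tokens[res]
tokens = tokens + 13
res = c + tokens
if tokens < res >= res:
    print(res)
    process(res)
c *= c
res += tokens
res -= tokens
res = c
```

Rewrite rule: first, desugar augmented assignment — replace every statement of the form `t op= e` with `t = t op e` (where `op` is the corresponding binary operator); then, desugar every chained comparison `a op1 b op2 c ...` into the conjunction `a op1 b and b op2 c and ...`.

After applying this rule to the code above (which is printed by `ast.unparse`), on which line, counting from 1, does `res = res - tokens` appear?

Transformed code:
c = c + res % 30 // tokens[res]
tokens = tokens + 13
res = c + tokens
if tokens < res and res >= res:
    print(res)
    process(res)
c = c * c
res = res + tokens
res = res - tokens
res = c

9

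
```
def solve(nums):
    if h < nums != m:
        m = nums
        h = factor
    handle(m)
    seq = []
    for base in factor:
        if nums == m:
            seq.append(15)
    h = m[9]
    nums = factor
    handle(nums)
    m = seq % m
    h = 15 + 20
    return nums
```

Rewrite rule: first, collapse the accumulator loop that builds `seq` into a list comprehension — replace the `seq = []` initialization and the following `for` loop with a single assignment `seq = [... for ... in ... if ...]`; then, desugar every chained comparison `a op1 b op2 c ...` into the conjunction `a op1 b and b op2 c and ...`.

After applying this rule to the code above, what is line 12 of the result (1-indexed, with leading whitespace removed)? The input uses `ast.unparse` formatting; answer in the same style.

return nums

Transformed code:
def solve(nums):
    if h < nums and nums != m:
        m = nums
        h = factor
    handle(m)
    seq = [15 for base in factor if nums == m]
    h = m[9]
    nums = factor
    handle(nums)
    m = seq % m
    h = 15 + 20
    return nums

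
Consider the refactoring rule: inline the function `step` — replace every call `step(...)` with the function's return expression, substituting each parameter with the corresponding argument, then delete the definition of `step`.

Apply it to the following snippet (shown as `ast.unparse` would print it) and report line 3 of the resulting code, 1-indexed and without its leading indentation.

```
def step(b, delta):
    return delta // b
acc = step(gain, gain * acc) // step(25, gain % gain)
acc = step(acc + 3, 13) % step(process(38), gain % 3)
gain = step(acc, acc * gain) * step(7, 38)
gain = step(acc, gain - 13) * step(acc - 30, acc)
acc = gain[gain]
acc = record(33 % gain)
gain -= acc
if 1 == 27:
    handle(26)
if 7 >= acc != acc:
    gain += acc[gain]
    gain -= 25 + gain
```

gain = acc * gain // acc * (38 // 7)

Transformed code:
acc = gain * acc // gain // (gain % gain // 25)
acc = 13 // (acc + 3) % (gain % 3 // process(38))
gain = acc * gain // acc * (38 // 7)
gain = (gain - 13) // acc * (acc // (acc - 30))
acc = gain[gain]
acc = record(33 % gain)
gain -= acc
if 1 == 27:
    handle(26)
if 7 >= acc != acc:
    gain += acc[gain]
    gain -= 25 + gain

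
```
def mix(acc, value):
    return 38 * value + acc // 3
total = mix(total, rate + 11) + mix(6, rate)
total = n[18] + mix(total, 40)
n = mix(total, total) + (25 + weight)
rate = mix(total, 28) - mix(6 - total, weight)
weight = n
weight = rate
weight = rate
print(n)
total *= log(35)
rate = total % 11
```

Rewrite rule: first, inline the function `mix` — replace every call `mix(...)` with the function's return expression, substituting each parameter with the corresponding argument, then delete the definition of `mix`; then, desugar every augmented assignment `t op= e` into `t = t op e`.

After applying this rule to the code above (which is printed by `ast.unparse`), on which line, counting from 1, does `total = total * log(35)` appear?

Transformed code:
total = 38 * (rate + 11) + total // 3 + (38 * rate + 6 // 3)
total = n[18] + (38 * 40 + total // 3)
n = 38 * total + total // 3 + (25 + weight)
rate = 38 * 28 + total // 3 - (38 * weight + (6 - total) // 3)
weight = n
weight = rate
weight = rate
print(n)
total = total * log(35)
rate = total % 11

9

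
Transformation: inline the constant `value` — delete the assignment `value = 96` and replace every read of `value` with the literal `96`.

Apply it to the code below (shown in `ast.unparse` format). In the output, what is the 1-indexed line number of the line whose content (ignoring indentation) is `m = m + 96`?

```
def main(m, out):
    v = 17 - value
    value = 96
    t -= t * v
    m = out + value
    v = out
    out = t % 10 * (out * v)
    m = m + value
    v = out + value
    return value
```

Transformed code:
def main(m, out):
    v = 17 - 96
    t -= t * v
    m = out + 96
    v = out
    out = t % 10 * (out * v)
    m = m + 96
    v = out + 96
    return 96

7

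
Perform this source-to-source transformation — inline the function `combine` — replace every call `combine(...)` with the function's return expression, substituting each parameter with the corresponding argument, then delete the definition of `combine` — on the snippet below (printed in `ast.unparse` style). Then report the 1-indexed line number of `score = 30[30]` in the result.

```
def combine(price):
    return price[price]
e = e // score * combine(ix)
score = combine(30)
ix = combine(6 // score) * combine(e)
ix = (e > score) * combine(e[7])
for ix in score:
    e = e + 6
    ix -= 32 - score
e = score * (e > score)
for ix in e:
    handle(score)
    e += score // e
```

Transformed code:
e = e // score * ix[ix]
score = 30[30]
ix = (6 // score)[6 // score] * e[e]
ix = (e > score) * e[7][e[7]]
for ix in score:
    e = e + 6
    ix -= 32 - score
e = score * (e > score)
for ix in e:
    handle(score)
    e += score // e

2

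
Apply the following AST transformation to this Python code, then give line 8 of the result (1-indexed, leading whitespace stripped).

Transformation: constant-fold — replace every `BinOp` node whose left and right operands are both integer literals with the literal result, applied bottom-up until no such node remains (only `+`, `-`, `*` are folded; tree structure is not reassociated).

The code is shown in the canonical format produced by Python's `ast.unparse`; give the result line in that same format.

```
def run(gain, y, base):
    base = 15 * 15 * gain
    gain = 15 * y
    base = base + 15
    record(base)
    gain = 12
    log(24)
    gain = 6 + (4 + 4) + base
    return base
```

gain = 14 + base

Transformed code:
def run(gain, y, base):
    base = 225 * gain
    gain = 15 * y
    base = base + 15
    record(base)
    gain = 12
    log(24)
    gain = 14 + base
    return base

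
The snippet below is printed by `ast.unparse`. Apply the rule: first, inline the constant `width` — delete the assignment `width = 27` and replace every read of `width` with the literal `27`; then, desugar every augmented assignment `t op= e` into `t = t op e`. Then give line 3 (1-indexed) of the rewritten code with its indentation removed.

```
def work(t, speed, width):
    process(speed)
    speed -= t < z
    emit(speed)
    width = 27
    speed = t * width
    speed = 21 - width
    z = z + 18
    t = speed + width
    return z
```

speed = speed - (t < z)

Transformed code:
def work(t, speed, width):
    process(speed)
    speed = speed - (t < z)
    emit(speed)
    speed = t * 27
    speed = 21 - 27
    z = z + 18
    t = speed + 27
    return z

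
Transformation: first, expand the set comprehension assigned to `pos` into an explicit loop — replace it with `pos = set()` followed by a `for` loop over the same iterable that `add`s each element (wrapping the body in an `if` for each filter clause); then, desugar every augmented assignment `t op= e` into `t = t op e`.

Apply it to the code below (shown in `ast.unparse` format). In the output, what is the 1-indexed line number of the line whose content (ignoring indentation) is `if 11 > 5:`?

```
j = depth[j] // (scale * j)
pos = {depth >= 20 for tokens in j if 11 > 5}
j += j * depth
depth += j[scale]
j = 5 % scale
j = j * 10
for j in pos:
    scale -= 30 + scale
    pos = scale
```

Transformed code:
j = depth[j] // (scale * j)
pos = set()
for tokens in j:
    if 11 > 5:
        pos.add(depth >= 20)
j = j + j * depth
depth = depth + j[scale]
j = 5 % scale
j = j * 10
for j in pos:
    scale = scale - (30 + scale)
    pos = scale

4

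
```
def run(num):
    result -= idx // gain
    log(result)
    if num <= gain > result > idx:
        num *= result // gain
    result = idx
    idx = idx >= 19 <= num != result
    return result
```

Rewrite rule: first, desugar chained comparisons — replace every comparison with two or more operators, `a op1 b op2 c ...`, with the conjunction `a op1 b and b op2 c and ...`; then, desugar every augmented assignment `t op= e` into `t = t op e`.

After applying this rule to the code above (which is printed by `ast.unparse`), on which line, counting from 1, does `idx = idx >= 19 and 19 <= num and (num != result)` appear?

Transformed code:
def run(num):
    result = result - idx // gain
    log(result)
    if num <= gain and gain > result and (result > idx):
        num = num * (result // gain)
    result = idx
    idx = idx >= 19 and 19 <= num and (num != result)
    return result

7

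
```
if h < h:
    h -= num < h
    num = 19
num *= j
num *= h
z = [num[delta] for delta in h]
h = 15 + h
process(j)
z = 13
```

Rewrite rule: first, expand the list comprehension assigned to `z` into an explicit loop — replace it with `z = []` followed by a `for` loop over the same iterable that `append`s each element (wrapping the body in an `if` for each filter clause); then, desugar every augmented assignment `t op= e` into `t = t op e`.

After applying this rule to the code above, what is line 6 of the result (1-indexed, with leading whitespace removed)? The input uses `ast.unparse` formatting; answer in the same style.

Transformed code:
if h < h:
    h = h - (num < h)
    num = 19
num = num * j
num = num * h
z = []
for delta in h:
    z.append(num[delta])
h = 15 + h
process(j)
z = 13

z = []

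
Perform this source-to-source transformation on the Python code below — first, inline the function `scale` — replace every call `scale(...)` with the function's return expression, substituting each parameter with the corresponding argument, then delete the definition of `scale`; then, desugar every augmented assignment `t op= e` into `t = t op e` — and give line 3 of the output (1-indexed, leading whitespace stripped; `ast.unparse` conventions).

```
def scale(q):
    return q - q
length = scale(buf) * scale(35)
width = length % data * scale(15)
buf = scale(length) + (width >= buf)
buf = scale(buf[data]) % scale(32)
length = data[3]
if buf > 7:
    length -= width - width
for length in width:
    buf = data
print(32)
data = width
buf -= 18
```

Transformed code:
length = (buf - buf) * (35 - 35)
width = length % data * (15 - 15)
buf = length - length + (width >= buf)
buf = (buf[data] - buf[data]) % (32 - 32)
length = data[3]
if buf > 7:
    length = length - (width - width)
for length in width:
    buf = data
print(32)
data = width
buf = buf - 18

buf = length - length + (width >= buf)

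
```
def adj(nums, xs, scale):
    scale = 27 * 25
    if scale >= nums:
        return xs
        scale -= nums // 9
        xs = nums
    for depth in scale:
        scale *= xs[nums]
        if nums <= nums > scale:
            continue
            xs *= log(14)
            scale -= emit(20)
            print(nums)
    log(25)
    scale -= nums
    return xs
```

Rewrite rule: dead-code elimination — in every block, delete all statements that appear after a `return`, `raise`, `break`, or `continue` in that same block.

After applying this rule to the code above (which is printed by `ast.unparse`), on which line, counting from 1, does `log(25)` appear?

Transformed code:
def adj(nums, xs, scale):
    scale = 27 * 25
    if scale >= nums:
        return xs
    for depth in scale:
        scale *= xs[nums]
        if nums <= nums > scale:
            continue
    log(25)
    scale -= nums
    return xs

9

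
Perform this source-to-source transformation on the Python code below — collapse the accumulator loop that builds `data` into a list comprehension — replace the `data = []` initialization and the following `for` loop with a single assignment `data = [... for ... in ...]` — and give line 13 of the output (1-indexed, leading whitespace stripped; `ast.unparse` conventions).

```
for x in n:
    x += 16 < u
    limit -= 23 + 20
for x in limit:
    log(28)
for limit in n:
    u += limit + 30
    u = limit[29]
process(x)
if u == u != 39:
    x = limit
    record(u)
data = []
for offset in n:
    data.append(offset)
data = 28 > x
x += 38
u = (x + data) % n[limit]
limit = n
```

data = [offset for offset in n]

Transformed code:
for x in n:
    x += 16 < u
    limit -= 23 + 20
for x in limit:
    log(28)
for limit in n:
    u += limit + 30
    u = limit[29]
process(x)
if u == u != 39:
    x = limit
    record(u)
data = [offset for offset in n]
data = 28 > x
x += 38
u = (x + data) % n[limit]
limit = n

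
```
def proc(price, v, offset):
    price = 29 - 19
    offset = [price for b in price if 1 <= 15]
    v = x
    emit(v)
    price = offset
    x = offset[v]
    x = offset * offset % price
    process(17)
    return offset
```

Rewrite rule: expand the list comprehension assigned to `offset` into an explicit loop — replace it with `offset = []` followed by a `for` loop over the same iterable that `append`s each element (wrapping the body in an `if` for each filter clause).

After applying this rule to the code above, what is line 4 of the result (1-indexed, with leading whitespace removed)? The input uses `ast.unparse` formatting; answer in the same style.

for b in price:

Transformed code:
def proc(price, v, offset):
    price = 29 - 19
    offset = []
    for b in price:
        if 1 <= 15:
            offset.append(price)
    v = x
    emit(v)
    price = offset
    x = offset[v]
    x = offset * offset % price
    process(17)
    return offset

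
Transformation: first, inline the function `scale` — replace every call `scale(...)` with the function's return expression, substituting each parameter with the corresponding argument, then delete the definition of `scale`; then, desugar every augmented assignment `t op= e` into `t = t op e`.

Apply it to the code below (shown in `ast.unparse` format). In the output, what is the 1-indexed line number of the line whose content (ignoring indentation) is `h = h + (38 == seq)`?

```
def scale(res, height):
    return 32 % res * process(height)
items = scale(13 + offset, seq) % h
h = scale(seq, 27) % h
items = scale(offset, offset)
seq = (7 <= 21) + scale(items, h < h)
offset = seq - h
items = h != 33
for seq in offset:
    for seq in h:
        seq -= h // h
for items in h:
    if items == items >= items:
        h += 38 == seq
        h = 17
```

12

Transformed code:
items = 32 % (13 + offset) * process(seq) % h
h = 32 % seq * process(27) % h
items = 32 % offset * process(offset)
seq = (7 <= 21) + 32 % items * process(h < h)
offset = seq - h
items = h != 33
for seq in offset:
    for seq in h:
        seq = seq - h // h
for items in h:
    if items == items >= items:
        h = h + (38 == seq)
        h = 17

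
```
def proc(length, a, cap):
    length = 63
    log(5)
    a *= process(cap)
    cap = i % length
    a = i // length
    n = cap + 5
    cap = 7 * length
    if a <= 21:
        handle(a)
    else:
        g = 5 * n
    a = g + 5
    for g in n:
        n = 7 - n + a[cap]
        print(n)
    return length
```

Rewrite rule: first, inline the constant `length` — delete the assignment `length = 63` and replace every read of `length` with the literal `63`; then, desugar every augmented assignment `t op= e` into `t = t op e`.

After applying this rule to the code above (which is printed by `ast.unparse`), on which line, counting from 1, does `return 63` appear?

Transformed code:
def proc(length, a, cap):
    log(5)
    a = a * process(cap)
    cap = i % 63
    a = i // 63
    n = cap + 5
    cap = 7 * 63
    if a <= 21:
        handle(a)
    else:
        g = 5 * n
    a = g + 5
    for g in n:
        n = 7 - n + a[cap]
        print(n)
    return 63

16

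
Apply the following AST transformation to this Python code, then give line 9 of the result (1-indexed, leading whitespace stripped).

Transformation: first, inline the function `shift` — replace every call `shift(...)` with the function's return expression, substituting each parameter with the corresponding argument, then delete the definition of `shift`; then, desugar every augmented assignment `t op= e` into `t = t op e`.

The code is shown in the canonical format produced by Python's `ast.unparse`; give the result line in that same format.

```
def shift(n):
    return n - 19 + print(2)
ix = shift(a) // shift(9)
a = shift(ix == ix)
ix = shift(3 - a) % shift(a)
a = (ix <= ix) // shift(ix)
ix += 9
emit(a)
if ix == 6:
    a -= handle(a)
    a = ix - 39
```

Transformed code:
ix = (a - 19 + print(2)) // (9 - 19 + print(2))
a = (ix == ix) - 19 + print(2)
ix = (3 - a - 19 + print(2)) % (a - 19 + print(2))
a = (ix <= ix) // (ix - 19 + print(2))
ix = ix + 9
emit(a)
if ix == 6:
    a = a - handle(a)
    a = ix - 39

a = ix - 39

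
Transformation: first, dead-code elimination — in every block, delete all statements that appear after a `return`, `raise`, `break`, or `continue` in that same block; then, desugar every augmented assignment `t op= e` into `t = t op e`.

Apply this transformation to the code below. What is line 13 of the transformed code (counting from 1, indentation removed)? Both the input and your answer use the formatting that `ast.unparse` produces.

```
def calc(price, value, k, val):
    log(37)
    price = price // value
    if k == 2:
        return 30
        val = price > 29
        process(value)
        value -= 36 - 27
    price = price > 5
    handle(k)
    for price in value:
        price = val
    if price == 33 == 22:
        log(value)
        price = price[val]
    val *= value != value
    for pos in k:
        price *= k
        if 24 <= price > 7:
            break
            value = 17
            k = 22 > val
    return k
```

val = val * (value != value)

Transformed code:
def calc(price, value, k, val):
    log(37)
    price = price // value
    if k == 2:
        return 30
    price = price > 5
    handle(k)
    for price in value:
        price = val
    if price == 33 == 22:
        log(value)
        price = price[val]
    val = val * (value != value)
    for pos in k:
        price = price * k
        if 24 <= price > 7:
            break
    return k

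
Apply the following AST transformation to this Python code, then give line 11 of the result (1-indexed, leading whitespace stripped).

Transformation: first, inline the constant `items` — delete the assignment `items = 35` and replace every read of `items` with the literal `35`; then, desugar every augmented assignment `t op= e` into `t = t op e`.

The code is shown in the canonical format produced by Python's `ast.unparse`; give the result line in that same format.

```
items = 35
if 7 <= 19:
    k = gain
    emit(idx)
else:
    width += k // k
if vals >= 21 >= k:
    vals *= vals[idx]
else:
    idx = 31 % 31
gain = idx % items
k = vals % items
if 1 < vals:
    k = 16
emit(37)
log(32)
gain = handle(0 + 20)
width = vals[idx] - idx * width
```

k = vals % 35

Transformed code:
if 7 <= 19:
    k = gain
    emit(idx)
else:
    width = width + k // k
if vals >= 21 >= k:
    vals = vals * vals[idx]
else:
    idx = 31 % 31
gain = idx % 35
k = vals % 35
if 1 < vals:
    k = 16
emit(37)
log(32)
gain = handle(0 + 20)
width = vals[idx] - idx * width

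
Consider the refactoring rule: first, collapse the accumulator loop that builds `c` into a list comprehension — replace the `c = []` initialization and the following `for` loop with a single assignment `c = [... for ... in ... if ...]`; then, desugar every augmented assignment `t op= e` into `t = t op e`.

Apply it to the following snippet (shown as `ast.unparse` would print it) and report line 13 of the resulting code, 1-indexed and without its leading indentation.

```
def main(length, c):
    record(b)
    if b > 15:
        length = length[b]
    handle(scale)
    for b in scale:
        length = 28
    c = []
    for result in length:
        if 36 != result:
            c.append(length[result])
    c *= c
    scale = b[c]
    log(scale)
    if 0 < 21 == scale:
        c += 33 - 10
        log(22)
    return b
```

c = c + (33 - 10)

Transformed code:
def main(length, c):
    record(b)
    if b > 15:
        length = length[b]
    handle(scale)
    for b in scale:
        length = 28
    c = [length[result] for result in length if 36 != result]
    c = c * c
    scale = b[c]
    log(scale)
    if 0 < 21 == scale:
        c = c + (33 - 10)
        log(22)
    return b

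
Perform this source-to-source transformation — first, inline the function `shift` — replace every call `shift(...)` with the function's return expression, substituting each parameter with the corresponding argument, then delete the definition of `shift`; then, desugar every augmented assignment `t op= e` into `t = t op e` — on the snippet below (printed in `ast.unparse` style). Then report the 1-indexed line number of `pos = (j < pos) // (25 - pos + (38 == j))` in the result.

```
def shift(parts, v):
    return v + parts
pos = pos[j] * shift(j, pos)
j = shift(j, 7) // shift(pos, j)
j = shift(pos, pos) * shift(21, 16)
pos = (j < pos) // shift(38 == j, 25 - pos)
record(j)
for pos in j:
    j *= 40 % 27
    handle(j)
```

4

Transformed code:
pos = pos[j] * (pos + j)
j = (7 + j) // (j + pos)
j = (pos + pos) * (16 + 21)
pos = (j < pos) // (25 - pos + (38 == j))
record(j)
for pos in j:
    j = j * (40 % 27)
    handle(j)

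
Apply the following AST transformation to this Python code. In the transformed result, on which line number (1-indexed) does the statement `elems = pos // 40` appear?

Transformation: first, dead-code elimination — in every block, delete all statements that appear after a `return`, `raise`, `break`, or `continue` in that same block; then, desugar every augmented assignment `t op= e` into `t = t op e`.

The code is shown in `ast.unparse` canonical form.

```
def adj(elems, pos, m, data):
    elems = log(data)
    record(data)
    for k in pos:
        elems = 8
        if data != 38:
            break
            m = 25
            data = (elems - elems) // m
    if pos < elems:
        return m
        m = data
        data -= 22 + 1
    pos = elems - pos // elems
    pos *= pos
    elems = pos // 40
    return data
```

12

Transformed code:
def adj(elems, pos, m, data):
    elems = log(data)
    record(data)
    for k in pos:
        elems = 8
        if data != 38:
            break
    if pos < elems:
        return m
    pos = elems - pos // elems
    pos = pos * pos
    elems = pos // 40
    return data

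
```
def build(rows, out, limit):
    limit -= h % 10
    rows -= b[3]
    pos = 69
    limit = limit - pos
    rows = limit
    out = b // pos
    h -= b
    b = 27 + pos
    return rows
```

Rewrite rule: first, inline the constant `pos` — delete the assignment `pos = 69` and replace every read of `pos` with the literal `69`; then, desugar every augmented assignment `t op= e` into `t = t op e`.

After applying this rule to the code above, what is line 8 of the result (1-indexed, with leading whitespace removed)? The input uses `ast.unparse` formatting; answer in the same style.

b = 27 + 69

Transformed code:
def build(rows, out, limit):
    limit = limit - h % 10
    rows = rows - b[3]
    limit = limit - 69
    rows = limit
    out = b // 69
    h = h - b
    b = 27 + 69
    return rows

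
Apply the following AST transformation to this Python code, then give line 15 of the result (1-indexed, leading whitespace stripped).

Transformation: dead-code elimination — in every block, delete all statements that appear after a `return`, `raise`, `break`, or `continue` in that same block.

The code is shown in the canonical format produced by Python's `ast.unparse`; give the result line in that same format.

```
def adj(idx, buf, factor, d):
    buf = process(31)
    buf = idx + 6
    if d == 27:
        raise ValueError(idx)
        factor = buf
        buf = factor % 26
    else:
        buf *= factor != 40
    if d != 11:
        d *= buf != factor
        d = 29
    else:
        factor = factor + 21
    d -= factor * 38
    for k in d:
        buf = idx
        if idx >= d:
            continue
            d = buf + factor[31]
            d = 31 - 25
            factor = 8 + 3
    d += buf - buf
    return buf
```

buf = idx

Transformed code:
def adj(idx, buf, factor, d):
    buf = process(31)
    buf = idx + 6
    if d == 27:
        raise ValueError(idx)
    else:
        buf *= factor != 40
    if d != 11:
        d *= buf != factor
        d = 29
    else:
        factor = factor + 21
    d -= factor * 38
    for k in d:
        buf = idx
        if idx >= d:
            continue
    d += buf - buf
    return buf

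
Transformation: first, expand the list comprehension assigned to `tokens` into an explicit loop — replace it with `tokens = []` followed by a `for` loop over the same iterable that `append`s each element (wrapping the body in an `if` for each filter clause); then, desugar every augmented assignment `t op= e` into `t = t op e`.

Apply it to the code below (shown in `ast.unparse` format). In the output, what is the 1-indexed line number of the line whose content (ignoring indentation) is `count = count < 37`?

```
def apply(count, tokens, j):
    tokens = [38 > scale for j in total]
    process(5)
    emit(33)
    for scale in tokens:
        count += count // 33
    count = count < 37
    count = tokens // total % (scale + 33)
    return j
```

Transformed code:
def apply(count, tokens, j):
    tokens = []
    for j in total:
        tokens.append(38 > scale)
    process(5)
    emit(33)
    for scale in tokens:
        count = count + count // 33
    count = count < 37
    count = tokens // total % (scale + 33)
    return j

9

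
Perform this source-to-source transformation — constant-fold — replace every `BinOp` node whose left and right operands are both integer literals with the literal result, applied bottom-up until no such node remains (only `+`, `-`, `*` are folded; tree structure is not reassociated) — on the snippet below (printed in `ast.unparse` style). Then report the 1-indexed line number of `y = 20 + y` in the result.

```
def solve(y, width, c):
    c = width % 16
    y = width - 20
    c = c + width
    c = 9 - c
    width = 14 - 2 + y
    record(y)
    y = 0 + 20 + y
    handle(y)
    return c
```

Transformed code:
def solve(y, width, c):
    c = width % 16
    y = width - 20
    c = c + width
    c = 9 - c
    width = 12 + y
    record(y)
    y = 20 + y
    handle(y)
    return c

8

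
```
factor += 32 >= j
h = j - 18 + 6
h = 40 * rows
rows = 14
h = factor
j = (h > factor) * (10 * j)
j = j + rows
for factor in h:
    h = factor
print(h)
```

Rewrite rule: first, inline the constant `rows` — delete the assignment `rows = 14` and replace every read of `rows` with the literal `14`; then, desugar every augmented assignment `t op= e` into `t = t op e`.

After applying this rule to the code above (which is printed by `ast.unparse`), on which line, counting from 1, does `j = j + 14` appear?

Transformed code:
factor = factor + (32 >= j)
h = j - 18 + 6
h = 40 * 14
h = factor
j = (h > factor) * (10 * j)
j = j + 14
for factor in h:
    h = factor
print(h)

6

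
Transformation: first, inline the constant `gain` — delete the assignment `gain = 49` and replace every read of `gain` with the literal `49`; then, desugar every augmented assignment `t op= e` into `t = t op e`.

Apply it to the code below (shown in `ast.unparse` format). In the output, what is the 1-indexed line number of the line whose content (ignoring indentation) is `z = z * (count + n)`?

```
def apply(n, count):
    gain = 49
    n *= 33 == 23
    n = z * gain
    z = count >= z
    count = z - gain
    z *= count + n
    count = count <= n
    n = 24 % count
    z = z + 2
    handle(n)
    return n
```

Transformed code:
def apply(n, count):
    n = n * (33 == 23)
    n = z * 49
    z = count >= z
    count = z - 49
    z = z * (count + n)
    count = count <= n
    n = 24 % count
    z = z + 2
    handle(n)
    return n

6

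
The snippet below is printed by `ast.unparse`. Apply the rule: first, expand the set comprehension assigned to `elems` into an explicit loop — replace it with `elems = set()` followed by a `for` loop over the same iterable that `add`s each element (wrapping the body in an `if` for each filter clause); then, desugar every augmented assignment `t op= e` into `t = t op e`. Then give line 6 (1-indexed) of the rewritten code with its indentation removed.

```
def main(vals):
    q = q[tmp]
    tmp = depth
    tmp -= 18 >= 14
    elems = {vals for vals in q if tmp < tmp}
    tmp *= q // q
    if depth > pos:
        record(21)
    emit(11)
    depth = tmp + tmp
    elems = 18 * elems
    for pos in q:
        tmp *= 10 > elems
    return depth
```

Transformed code:
def main(vals):
    q = q[tmp]
    tmp = depth
    tmp = tmp - (18 >= 14)
    elems = set()
    for vals in q:
        if tmp < tmp:
            elems.add(vals)
    tmp = tmp * (q // q)
    if depth > pos:
        record(21)
    emit(11)
    depth = tmp + tmp
    elems = 18 * elems
    for pos in q:
        tmp = tmp * (10 > elems)
    return depth

for vals in q:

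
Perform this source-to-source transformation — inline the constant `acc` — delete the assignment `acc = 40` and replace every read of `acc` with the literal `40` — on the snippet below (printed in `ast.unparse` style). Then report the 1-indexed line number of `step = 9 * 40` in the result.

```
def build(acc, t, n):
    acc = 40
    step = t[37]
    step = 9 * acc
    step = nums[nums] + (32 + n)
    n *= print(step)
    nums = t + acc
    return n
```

3

Transformed code:
def build(acc, t, n):
    step = t[37]
    step = 9 * 40
    step = nums[nums] + (32 + n)
    n *= print(step)
    nums = t + 40
    return n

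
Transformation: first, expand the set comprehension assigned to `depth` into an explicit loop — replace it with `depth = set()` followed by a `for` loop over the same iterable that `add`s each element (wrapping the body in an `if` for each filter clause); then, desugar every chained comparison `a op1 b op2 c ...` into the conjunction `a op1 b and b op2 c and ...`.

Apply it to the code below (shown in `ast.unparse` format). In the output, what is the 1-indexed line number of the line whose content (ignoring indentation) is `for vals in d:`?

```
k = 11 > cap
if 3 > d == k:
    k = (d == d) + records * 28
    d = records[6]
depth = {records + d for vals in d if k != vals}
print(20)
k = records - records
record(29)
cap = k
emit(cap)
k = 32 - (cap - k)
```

6

Transformed code:
k = 11 > cap
if 3 > d and d == k:
    k = (d == d) + records * 28
    d = records[6]
depth = set()
for vals in d:
    if k != vals:
        depth.add(records + d)
print(20)
k = records - records
record(29)
cap = k
emit(cap)
k = 32 - (cap - k)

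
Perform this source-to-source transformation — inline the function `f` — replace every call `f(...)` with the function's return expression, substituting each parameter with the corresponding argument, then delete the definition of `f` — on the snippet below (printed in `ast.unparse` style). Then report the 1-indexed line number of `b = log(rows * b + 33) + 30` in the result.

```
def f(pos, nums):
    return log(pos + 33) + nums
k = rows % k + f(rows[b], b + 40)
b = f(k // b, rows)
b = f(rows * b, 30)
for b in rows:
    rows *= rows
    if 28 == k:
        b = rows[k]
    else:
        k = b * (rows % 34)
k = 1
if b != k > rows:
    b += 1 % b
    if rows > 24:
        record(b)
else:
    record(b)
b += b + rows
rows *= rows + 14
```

3

Transformed code:
k = rows % k + (log(rows[b] + 33) + (b + 40))
b = log(k // b + 33) + rows
b = log(rows * b + 33) + 30
for b in rows:
    rows *= rows
    if 28 == k:
        b = rows[k]
    else:
        k = b * (rows % 34)
k = 1
if b != k > rows:
    b += 1 % b
    if rows > 24:
        record(b)
else:
    record(b)
b += b + rows
rows *= rows + 14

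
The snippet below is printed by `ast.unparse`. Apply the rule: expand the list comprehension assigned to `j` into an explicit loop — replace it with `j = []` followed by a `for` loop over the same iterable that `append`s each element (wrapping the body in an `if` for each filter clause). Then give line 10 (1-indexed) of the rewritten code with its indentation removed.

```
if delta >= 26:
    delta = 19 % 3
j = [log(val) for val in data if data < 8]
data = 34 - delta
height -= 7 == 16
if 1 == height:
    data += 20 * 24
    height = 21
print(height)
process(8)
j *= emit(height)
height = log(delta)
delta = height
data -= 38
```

data += 20 * 24

Transformed code:
if delta >= 26:
    delta = 19 % 3
j = []
for val in data:
    if data < 8:
        j.append(log(val))
data = 34 - delta
height -= 7 == 16
if 1 == height:
    data += 20 * 24
    height = 21
print(height)
process(8)
j *= emit(height)
height = log(delta)
delta = height
data -= 38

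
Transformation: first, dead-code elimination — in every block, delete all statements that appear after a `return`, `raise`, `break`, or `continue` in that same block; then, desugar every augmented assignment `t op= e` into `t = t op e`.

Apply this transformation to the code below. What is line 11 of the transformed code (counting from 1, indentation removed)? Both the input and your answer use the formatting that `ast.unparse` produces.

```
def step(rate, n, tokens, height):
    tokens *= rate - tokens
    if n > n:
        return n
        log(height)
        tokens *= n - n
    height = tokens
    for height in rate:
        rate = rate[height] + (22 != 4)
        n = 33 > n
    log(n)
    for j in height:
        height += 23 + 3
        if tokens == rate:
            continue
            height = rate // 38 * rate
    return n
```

height = height + (23 + 3)

Transformed code:
def step(rate, n, tokens, height):
    tokens = tokens * (rate - tokens)
    if n > n:
        return n
    height = tokens
    for height in rate:
        rate = rate[height] + (22 != 4)
        n = 33 > n
    log(n)
    for j in height:
        height = height + (23 + 3)
        if tokens == rate:
            continue
    return n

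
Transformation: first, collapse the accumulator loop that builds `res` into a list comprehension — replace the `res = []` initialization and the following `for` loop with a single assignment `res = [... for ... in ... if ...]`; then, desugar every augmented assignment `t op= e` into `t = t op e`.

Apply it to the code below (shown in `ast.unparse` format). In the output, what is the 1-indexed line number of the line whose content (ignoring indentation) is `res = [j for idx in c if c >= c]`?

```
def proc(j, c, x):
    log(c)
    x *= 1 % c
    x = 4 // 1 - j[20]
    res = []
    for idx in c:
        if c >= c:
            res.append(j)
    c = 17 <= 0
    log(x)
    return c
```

Transformed code:
def proc(j, c, x):
    log(c)
    x = x * (1 % c)
    x = 4 // 1 - j[20]
    res = [j for idx in c if c >= c]
    c = 17 <= 0
    log(x)
    return c

5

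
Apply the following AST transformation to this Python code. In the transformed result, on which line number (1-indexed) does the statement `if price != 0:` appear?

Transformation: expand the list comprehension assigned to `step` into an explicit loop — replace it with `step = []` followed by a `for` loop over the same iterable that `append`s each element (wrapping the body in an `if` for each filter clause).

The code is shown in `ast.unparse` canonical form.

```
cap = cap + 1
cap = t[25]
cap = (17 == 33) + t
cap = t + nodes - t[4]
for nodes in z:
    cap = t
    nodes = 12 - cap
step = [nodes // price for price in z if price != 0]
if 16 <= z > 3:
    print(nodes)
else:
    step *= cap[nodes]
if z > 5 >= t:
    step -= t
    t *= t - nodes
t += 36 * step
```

Transformed code:
cap = cap + 1
cap = t[25]
cap = (17 == 33) + t
cap = t + nodes - t[4]
for nodes in z:
    cap = t
    nodes = 12 - cap
step = []
for price in z:
    if price != 0:
        step.append(nodes // price)
if 16 <= z > 3:
    print(nodes)
else:
    step *= cap[nodes]
if z > 5 >= t:
    step -= t
    t *= t - nodes
t += 36 * step

10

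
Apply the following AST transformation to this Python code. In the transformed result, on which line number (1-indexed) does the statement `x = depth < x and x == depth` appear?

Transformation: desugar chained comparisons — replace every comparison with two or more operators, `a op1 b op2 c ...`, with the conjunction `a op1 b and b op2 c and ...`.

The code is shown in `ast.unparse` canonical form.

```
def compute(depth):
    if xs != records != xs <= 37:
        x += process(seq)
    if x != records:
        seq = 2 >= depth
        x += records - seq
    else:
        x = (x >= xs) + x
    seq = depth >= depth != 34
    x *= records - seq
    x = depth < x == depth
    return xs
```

Transformed code:
def compute(depth):
    if xs != records and records != xs and (xs <= 37):
        x += process(seq)
    if x != records:
        seq = 2 >= depth
        x += records - seq
    else:
        x = (x >= xs) + x
    seq = depth >= depth and depth != 34
    x *= records - seq
    x = depth < x and x == depth
    return xs

11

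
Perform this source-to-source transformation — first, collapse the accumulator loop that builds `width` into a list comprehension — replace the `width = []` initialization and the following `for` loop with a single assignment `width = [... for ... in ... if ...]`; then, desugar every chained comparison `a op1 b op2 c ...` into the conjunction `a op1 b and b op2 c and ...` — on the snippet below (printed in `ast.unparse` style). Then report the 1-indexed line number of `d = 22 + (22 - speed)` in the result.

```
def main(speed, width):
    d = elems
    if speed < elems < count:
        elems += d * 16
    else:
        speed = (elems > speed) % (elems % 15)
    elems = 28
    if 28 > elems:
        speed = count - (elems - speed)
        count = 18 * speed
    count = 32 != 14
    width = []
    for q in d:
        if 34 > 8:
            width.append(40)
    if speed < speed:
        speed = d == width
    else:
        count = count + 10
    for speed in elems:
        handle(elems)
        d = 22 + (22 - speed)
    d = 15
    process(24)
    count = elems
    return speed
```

Transformed code:
def main(speed, width):
    d = elems
    if speed < elems and elems < count:
        elems += d * 16
    else:
        speed = (elems > speed) % (elems % 15)
    elems = 28
    if 28 > elems:
        speed = count - (elems - speed)
        count = 18 * speed
    count = 32 != 14
    width = [40 for q in d if 34 > 8]
    if speed < speed:
        speed = d == width
    else:
        count = count + 10
    for speed in elems:
        handle(elems)
        d = 22 + (22 - speed)
    d = 15
    process(24)
    count = elems
    return speed

19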